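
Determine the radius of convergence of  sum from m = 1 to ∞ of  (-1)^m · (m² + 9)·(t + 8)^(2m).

The ratio of consecutive coefficients is ((m+1)² + 9)/(m² + 9) → 1.
Successive powers of (t + 8) differ by 2, so the series converges when |t + 8|² · 1 < 1, i.e. |t + 8| < √(1) = 1. So R = 1.

R = 1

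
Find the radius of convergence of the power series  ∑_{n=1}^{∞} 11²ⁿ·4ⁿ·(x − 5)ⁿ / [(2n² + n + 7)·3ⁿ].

R = 3/484

By the ratio test, |a_{n+1}/a_n| = [(2n² + n + 7)/(2(n+1)² + (n+1) + 7)] · 121·4/3 → 484/3.
Thus R = 1/(484/3) = 3/484.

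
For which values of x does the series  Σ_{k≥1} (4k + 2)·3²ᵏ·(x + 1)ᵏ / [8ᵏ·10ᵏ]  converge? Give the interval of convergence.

(-89/9, 71/9)

Apply the ratio test: |a_{k+1}| / |a_k| = [(4(k+1) + 2)/(4k + 2)] · 9/(8·10), which tends to 9/80 as k → ∞.
The series converges when 9/80 · |x + 1| < 1, giving R = 80/9.
When x = 71/9, the terms do not tend to 0, so the series diverges.
When x = -89/9, the k-th term does not approach 0; divergence by the term test.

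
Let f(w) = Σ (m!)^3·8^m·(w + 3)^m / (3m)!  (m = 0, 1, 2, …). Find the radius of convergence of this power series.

By the ratio test, |a_{m+1}/a_m| = (m+1)³/[(3m+1)·(3m+2)·(3m+3)] · 8 → 8/27.
Thus R = 1/(8/27) = 27/8.

R = 27/8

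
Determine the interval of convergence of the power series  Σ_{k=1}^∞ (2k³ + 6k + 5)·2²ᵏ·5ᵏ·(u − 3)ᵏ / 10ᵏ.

(5/2, 7/2)

Apply the ratio test: |a_{k+1}| / |a_k| = [(2(k+1)³ + 6(k+1) + 5)/(2k³ + 6k + 5)] · 4·5/10, which tends to 2 as k → ∞.
Convergence for |u − 3| · 2 < 1, i.e. |u − 3| < 1/2. So R = 1/2.
When u = 7/2, the k-th term does not approach 0; divergence by the term test.
At u = 5/2: the terms do not tend to 0, so the series diverges.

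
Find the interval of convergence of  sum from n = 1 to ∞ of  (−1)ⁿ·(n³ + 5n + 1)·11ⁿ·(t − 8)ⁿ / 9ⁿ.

(79/11, 97/11)

By the ratio test, |a_{n+1}/a_n| = [((n+1)³ + 5(n+1) + 1)/(n³ + 5n + 1)] · 11/9 → 11/9.
Hence the series converges for |t − 8| < 1/(11/9) = 9/11, so the radius of convergence is 9/11.
Check t = 97/11: the terms have absolute value of order n³, which does not tend to 0, so the series diverges by the divergence test.
When t = 79/11, the n-th term does not approach 0; divergence by the term test.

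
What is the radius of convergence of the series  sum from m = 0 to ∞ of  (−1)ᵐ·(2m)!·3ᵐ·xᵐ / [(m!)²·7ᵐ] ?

The ratio of consecutive coefficients is (2m+1)·(2m+2)/(m+1)² · 3/7 → 12/7.
The series converges when 12/7 · |x| < 1, giving R = 7/12.

R = 7/12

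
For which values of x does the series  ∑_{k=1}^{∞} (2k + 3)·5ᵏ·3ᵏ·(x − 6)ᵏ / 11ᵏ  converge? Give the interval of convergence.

(79/15, 101/15)

By the ratio test, |a_{k+1}/a_k| = [(2(k+1) + 3)/(2k + 3)] · 5·3/11 → 15/11.
The series converges when 15/11 · |x − 6| < 1, giving R = 11/15.
Check x = 101/15: the k-th term does not approach 0; divergence by the term test.
At x = 79/15: the k-th term does not approach 0; divergence by the term test.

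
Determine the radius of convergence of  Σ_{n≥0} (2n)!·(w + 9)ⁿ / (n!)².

R = 1/4

Apply the ratio test: |a_{n+1}| / |a_n| = (2n+1)·(2n+2)/(n+1)², which tends to 4 as n → ∞.
Hence the series converges for |w + 9| < 1/(4) = 1/4, so the radius of convergence is 1/4.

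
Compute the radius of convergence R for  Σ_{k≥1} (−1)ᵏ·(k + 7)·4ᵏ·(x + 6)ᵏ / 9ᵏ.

R = 9/4

By the ratio test, |a_{k+1}/a_k| = [((k+1) + 7)/(k + 7)] · 4/9 → 4/9.
The series converges when 4/9 · |x + 6| < 1, giving R = 9/4.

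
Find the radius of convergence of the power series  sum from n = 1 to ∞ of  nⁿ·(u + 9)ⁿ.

By the Cauchy root test, |a_n|^(1/n) = n → ∞.
Since the n-th root of |a_n| is unbounded, the series converges only at u = -9; R = 0.

R = 0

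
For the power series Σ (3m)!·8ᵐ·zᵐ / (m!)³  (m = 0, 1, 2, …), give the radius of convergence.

By the ratio test, |a_{m+1}/a_m| = (3m+1)·(3m+2)·(3m+3)/(m+1)³ · 8 → 216.
Convergence for |z| · 216 < 1, i.e. |z| < 1/216. So R = 1/216.

R = 1/216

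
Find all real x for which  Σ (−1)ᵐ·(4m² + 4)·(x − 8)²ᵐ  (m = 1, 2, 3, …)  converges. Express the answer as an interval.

(7, 9)

Apply the ratio test: |a_{m+1}| / |a_m| = (4(m+1)² + 4)/(4m² + 4), which tends to 1 as m → ∞.
Since the exponent of (x − 8) increases by 2 each term, convergence requires |x − 8|² < 1, hence R = 1.
Endpoint x = 9: the m-th term does not approach 0; divergence by the term test.
At x = 7: the m-th term does not approach 0; divergence by the term test.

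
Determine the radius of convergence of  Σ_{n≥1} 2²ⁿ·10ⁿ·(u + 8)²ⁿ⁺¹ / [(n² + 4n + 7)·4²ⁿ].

R = √10/5

Ratio test: |a_{n+1}/a_n| = [(n² + 4n + 7)/((n+1)² + 4(n+1) + 7)] · 4·10/16 → 5/2 as n → ∞.
Since the exponent of (u + 8) increases by 2 each term, convergence requires |u + 8|² < 2/5, hence R = √10/5.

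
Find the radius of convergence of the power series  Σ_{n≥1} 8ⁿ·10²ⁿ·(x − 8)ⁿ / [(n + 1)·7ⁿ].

By the ratio test, |a_{n+1}/a_n| = [(n + 1)/((n+1) + 1)] · 8·100/7 → 800/7.
The series converges when 800/7 · |x − 8| < 1, giving R = 7/800.

R = 7/800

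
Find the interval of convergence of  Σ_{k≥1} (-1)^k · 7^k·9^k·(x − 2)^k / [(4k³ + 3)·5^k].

Ratio test: |a_{k+1}/a_k| = [(4k³ + 3)/(4(k+1)³ + 3)] · 7·9/5 → 63/5 as k → ∞.
The series converges when 63/5 · |x − 2| < 1, giving R = 5/63.
When x = 131/63, absolute convergence follows by limit comparison with Σ 1/k³.
Endpoint x = 121/63: the terms are on the order of 1/k³, so the series converges absolutely by comparison with the p-series (p = 3 > 1).

[121/63, 131/63]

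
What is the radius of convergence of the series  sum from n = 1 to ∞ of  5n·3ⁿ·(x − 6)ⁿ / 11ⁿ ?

Ratio test: |a_{n+1}/a_n| = [5(n+1)/5n] · 3/11 → 3/11 as n → ∞.
Hence the series converges for |x − 6| < 1/(3/11) = 11/3, so the radius of convergence is 11/3.

R = 11/3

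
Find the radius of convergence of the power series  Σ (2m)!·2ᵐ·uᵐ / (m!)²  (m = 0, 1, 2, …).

The ratio of consecutive coefficients is (2m+1)·(2m+2)/(m+1)² · 2 → 8.
Hence the series converges for |u| < 1/(8) = 1/8, so the radius of convergence is 1/8.

R = 1/8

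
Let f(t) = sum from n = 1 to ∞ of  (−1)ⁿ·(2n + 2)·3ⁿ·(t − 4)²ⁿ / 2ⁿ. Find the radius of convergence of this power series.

By the ratio test, |a_{n+1}/a_n| = [(2(n+1) + 2)/(2n + 2)] · 3/2 → 3/2.
Since the exponent of (t − 4) increases by 2 each term, convergence requires |t − 4|² < 2/3, hence R = √6/3.

R = √6/3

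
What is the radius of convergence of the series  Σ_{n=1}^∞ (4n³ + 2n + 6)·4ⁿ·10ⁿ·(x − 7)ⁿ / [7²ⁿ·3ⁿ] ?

R = 147/40

Ratio test: |a_{n+1}/a_n| = [(4(n+1)³ + 2(n+1) + 6)/(4n³ + 2n + 6)] · 4·10/(49·3) → 40/147 as n → ∞.
Convergence for |x − 7| · 40/147 < 1, i.e. |x − 7| < 147/40. So R = 147/40.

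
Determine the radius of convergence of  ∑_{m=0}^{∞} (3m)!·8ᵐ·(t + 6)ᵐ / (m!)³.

R = 1/216

By the ratio test, |a_{m+1}/a_m| = (3m+1)·(3m+2)·(3m+3)/(m+1)³ · 8 → 216.
Hence the series converges for |t + 6| < 1/(216) = 1/216, so the radius of convergence is 1/216.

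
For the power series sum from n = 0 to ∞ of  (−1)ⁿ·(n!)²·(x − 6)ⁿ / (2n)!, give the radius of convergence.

Apply the ratio test: |a_{n+1}| / |a_n| = (n+1)²/[(2n+1)·(2n+2)], which tends to 1/4 as n → ∞.
Thus R = 1/(1/4) = 4.

R = 4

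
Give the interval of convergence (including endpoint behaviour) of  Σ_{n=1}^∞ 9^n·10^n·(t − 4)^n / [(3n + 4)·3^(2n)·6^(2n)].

[2/5, 38/5)

Ratio test: |a_{n+1}/a_n| = [(3n + 4)/(3(n+1) + 4)] · 9·10/(9·36) → 5/18 as n → ∞.
Thus R = 1/(5/18) = 18/5.
When t = 38/5, the terms behave like c/n; limit comparison with the harmonic series gives divergence.
Check t = 2/5: an alternating series whose terms decrease to 0 in absolute value, so it converges by the Leibniz criterion.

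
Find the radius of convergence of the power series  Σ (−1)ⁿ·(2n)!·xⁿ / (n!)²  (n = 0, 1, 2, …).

R = 1/4

Ratio test: |a_{n+1}/a_n| = (2n+1)·(2n+2)/(n+1)² → 4 as n → ∞.
Thus R = 1/(4) = 1/4.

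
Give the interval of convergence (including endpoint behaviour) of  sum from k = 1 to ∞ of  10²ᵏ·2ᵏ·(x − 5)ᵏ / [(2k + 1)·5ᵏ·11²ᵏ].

[79/40, 321/40)

The ratio of consecutive coefficients is [(2k + 1)/(2(k+1) + 1)] · 100·2/(5·121) → 40/121.
Thus R = 1/(40/121) = 121/40.
Endpoint x = 321/40: the terms behave like c/k; limit comparison with the harmonic series gives divergence.
At x = 79/40: an alternating series whose terms decrease to 0 in absolute value, so it converges by the Leibniz criterion.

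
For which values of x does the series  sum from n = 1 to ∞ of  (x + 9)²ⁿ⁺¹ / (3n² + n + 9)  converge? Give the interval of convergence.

The ratio of consecutive coefficients is (3n² + n + 9)/(3(n+1)² + (n+1) + 9) → 1.
Since the exponent of (x + 9) increases by 2 each term, convergence requires |x + 9|² < 1, hence R = 1.
When x = -8, absolute convergence follows by limit comparison with Σ 1/n².
At x = -10: the series is dominated by a constant times Σ 1/n², which converges (p = 2 > 1).

[-10, -8]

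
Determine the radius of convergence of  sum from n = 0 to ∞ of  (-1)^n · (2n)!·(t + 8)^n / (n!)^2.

Ratio test: |a_{n+1}/a_n| = (2n+1)·(2n+2)/(n+1)² → 4 as n → ∞.
Hence the series converges for |t + 8| < 1/(4) = 1/4, so the radius of convergence is 1/4.

R = 1/4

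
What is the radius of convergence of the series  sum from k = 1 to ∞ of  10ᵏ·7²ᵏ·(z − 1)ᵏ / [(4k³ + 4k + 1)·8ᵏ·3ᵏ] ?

The ratio of consecutive coefficients is [(4k³ + 4k + 1)/(4(k+1)³ + 4(k+1) + 1)] · 10·49/(8·3) → 245/12.
Convergence for |z − 1| · 245/12 < 1, i.e. |z − 1| < 12/245. So R = 12/245.

R = 12/245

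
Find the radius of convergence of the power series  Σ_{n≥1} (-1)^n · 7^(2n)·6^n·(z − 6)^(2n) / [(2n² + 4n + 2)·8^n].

By the ratio test, |a_{n+1}/a_n| = [(2n² + 4n + 2)/(2(n+1)² + 4(n+1) + 2)] · 49·6/8 → 147/4.
Successive powers of (z − 6) differ by 2, so the series converges when |z − 6|² · 147/4 < 1, i.e. |z − 6| < √(4/147). So R = 2√3/21.

R = 2√3/21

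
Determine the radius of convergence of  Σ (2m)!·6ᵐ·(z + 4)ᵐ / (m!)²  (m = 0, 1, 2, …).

Ratio test: |a_{m+1}/a_m| = (2m+1)·(2m+2)/(m+1)² · 6 → 24 as m → ∞.
Convergence for |z + 4| · 24 < 1, i.e. |z + 4| < 1/24. So R = 1/24.

R = 1/24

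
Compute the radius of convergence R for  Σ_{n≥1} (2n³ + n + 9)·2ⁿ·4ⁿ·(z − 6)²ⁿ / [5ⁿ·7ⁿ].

R = √70/4

Apply the ratio test: |a_{n+1}| / |a_n| = [(2(n+1)³ + (n+1) + 9)/(2n³ + n + 9)] · 2·4/(5·7), which tends to 8/35 as n → ∞.
Successive powers of (z − 6) differ by 2, so the series converges when |z − 6|² · 8/35 < 1, i.e. |z − 6| < √(35/8). So R = √70/4.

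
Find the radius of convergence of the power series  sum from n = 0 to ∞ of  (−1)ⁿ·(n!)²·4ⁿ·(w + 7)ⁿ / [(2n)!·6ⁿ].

R = 6

The ratio of consecutive coefficients is (n+1)²/[(2n+1)·(2n+2)] · 4/6 → 1/6.
The series converges when 1/6 · |w + 7| < 1, giving R = 6.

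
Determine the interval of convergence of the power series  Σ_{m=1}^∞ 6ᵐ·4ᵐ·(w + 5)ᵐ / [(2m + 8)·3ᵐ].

[-41/8, -39/8)

By the ratio test, |a_{m+1}/a_m| = [(2m + 8)/(2(m+1) + 8)] · 6·4/3 → 8.
Hence the series converges for |w + 5| < 1/(8) = 1/8, so the radius of convergence is 1/8.
When w = -39/8, comparison with the harmonic series Σ 1/m shows the series diverges.
When w = -41/8, convergence follows from the alternating series test (terms decrease monotonically to 0).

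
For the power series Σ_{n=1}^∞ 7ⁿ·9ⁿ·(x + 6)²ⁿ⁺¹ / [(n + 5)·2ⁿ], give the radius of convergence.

R = √14/21

Ratio test: |a_{n+1}/a_n| = [(n + 5)/((n+1) + 5)] · 7·9/2 → 63/2 as n → ∞.
Successive powers of (x + 6) differ by 2, so the series converges when |x + 6|² · 63/2 < 1, i.e. |x + 6| < √(2/63). So R = √14/21.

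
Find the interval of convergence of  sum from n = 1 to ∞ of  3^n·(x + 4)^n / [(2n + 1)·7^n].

[-19/3, -5/3)

By the ratio test, |a_{n+1}/a_n| = [(2n + 1)/(2(n+1) + 1)] · 3/7 → 3/7.
Hence the series converges for |x + 4| < 1/(3/7) = 7/3, so the radius of convergence is 7/3.
Check x = -5/3: comparison with the harmonic series Σ 1/n shows the series diverges.
Check x = -19/3: the terms alternate in sign and decrease monotonically to 0 in absolute value (size ~ c/n), so the alternating series test gives convergence.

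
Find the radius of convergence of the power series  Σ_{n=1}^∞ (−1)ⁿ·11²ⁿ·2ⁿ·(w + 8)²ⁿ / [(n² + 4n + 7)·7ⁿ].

R = √14/22

By the ratio test, |a_{n+1}/a_n| = [(n² + 4n + 7)/((n+1)² + 4(n+1) + 7)] · 121·2/7 → 242/7.
Successive powers of (w + 8) differ by 2, so the series converges when |w + 8|² · 242/7 < 1, i.e. |w + 8| < √(7/242). So R = √14/22.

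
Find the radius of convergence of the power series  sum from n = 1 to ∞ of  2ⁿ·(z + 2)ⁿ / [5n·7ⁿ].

By the ratio test, |a_{n+1}/a_n| = [5n/5(n+1)] · 2/7 → 2/7.
Thus R = 1/(2/7) = 7/2.

R = 7/2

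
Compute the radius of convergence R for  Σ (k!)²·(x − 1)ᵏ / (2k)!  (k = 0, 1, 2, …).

The ratio of consecutive coefficients is (k+1)²/[(2k+1)·(2k+2)] → 1/4.
The series converges when 1/4 · |x − 1| < 1, giving R = 4.

R = 4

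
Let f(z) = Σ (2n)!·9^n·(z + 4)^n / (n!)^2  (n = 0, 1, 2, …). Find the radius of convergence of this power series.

Apply the ratio test: |a_{n+1}| / |a_n| = (2n+1)·(2n+2)/(n+1)² · 9, which tends to 36 as n → ∞.
The series converges when 36 · |z + 4| < 1, giving R = 1/36.

R = 1/36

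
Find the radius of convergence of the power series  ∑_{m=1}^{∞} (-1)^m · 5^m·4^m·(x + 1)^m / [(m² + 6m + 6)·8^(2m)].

R = 16/5

Ratio test: |a_{m+1}/a_m| = [(m² + 6m + 6)/((m+1)² + 6(m+1) + 6)] · 5·4/64 → 5/16 as m → ∞.
Thus R = 1/(5/16) = 16/5.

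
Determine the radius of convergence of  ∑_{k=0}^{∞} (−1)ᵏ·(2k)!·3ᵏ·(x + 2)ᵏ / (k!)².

R = 1/12

By the ratio test, |a_{k+1}/a_k| = (2k+1)·(2k+2)/(k+1)² · 3 → 12.
The series converges when 12 · |x + 2| < 1, giving R = 1/12.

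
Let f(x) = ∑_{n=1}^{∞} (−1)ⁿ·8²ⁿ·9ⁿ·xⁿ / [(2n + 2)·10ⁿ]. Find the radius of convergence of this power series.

R = 5/288

Apply the ratio test: |a_{n+1}| / |a_n| = [(2n + 2)/(2(n+1) + 2)] · 64·9/10, which tends to 288/5 as n → ∞.
Convergence for |x| · 288/5 < 1, i.e. |x| < 5/288. So R = 5/288.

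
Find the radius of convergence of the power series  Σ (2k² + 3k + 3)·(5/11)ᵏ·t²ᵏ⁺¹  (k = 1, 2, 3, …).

By the ratio test, |a_{k+1}/a_k| = [(2(k+1)² + 3(k+1) + 3)/(2k² + 3k + 3)] · 5/11 → 5/11.
Writing y = t², the series in y has radius 11/5, so |t| < √(11/5) and R = √55/5.

R = √55/5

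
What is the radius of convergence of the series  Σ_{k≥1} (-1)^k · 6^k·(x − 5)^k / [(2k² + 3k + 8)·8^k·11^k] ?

R = 44/3

Ratio test: |a_{k+1}/a_k| = [(2k² + 3k + 8)/(2(k+1)² + 3(k+1) + 8)] · 6/(8·11) → 3/44 as k → ∞.
The series converges when 3/44 · |x − 5| < 1, giving R = 44/3.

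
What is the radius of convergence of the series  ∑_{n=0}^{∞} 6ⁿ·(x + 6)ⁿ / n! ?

R = ∞

By the ratio test, |a_{n+1}/a_n| = 6 · 1/(n+1) → 0.
The ratio tends to 0 regardless of x, hence R = ∞.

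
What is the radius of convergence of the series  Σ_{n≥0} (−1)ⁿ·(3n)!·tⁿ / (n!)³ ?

Apply the ratio test: |a_{n+1}| / |a_n| = (3n+1)·(3n+2)·(3n+3)/(n+1)³, which tends to 27 as n → ∞.
Convergence for |t| · 27 < 1, i.e. |t| < 1/27. So R = 1/27.

R = 1/27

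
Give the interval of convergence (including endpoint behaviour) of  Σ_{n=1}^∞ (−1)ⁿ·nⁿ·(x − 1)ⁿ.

Root test: |a_n|^(1/n) = n → ∞.
The root grows without bound, so R = 0 (convergence only at x = 1).

{1}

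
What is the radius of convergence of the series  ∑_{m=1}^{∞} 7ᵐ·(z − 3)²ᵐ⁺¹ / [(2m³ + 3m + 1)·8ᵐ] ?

R = 2√14/7

Ratio test: |a_{m+1}/a_m| = [(2m³ + 3m + 1)/(2(m+1)³ + 3(m+1) + 1)] · 7/8 → 7/8 as m → ∞.
Since the exponent of (z − 3) increases by 2 each term, convergence requires |z − 3|² < 8/7, hence R = 2√14/7.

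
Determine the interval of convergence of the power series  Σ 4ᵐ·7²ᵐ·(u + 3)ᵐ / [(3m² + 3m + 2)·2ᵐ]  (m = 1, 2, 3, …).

The ratio of consecutive coefficients is [(3m² + 3m + 2)/(3(m+1)² + 3(m+1) + 2)] · 4·49/2 → 98.
Convergence for |u + 3| · 98 < 1, i.e. |u + 3| < 1/98. So R = 1/98.
When u = -293/98, the terms are on the order of 1/m², so the series converges absolutely by comparison with the p-series (p = 2 > 1).
When u = -295/98, absolute convergence follows by limit comparison with Σ 1/m².

[-295/98, -293/98]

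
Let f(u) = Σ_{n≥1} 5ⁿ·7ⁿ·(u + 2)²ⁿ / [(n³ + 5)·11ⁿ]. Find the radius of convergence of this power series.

Apply the ratio test: |a_{n+1}| / |a_n| = [(n³ + 5)/((n+1)³ + 5)] · 5·7/11, which tends to 35/11 as n → ∞.
Since the exponent of (u + 2) increases by 2 each term, convergence requires |u + 2|² < 11/35, hence R = √385/35.

R = √385/35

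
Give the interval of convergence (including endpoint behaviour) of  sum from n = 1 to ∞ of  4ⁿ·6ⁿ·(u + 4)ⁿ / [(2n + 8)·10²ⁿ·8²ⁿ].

[-812/3, 788/3)

The ratio of consecutive coefficients is [(2n + 8)/(2(n+1) + 8)] · 4·6/(100·64) → 3/800.
Thus R = 1/(3/800) = 800/3.
Check u = 788/3: comparison with the harmonic series Σ 1/n shows the series diverges.
Check u = -812/3: the terms alternate in sign and decrease monotonically to 0 in absolute value (size ~ c/n), so the alternating series test gives convergence.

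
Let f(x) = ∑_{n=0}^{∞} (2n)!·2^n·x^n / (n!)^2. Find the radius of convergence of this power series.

The ratio of consecutive coefficients is (2n+1)·(2n+2)/(n+1)² · 2 → 8.
Thus R = 1/(8) = 1/8.

R = 1/8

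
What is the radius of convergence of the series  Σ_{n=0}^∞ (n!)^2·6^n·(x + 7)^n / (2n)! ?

Apply the ratio test: |a_{n+1}| / |a_n| = (n+1)²/[(2n+1)·(2n+2)] · 6, which tends to 3/2 as n → ∞.
Thus R = 1/(3/2) = 2/3.

R = 2/3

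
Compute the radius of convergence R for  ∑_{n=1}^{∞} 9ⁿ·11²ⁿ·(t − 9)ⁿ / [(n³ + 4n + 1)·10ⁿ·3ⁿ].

R = 10/363

Ratio test: |a_{n+1}/a_n| = [(n³ + 4n + 1)/((n+1)³ + 4(n+1) + 1)] · 9·121/(10·3) → 363/10 as n → ∞.
Hence the series converges for |t − 9| < 1/(363/10) = 10/363, so the radius of convergence is 10/363.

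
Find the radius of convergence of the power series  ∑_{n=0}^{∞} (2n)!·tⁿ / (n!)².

R = 1/4

By the ratio test, |a_{n+1}/a_n| = (2n+1)·(2n+2)/(n+1)² → 4.
Hence the series converges for |t| < 1/(4) = 1/4, so the radius of convergence is 1/4.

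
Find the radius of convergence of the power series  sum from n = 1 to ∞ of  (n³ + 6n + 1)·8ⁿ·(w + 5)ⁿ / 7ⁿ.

The ratio of consecutive coefficients is [((n+1)³ + 6(n+1) + 1)/(n³ + 6n + 1)] · 8/7 → 8/7.
Hence the series converges for |w + 5| < 1/(8/7) = 7/8, so the radius of convergence is 7/8.

R = 7/8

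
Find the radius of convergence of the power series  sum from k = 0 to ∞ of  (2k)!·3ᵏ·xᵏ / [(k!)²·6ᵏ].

The ratio of consecutive coefficients is (2k+1)·(2k+2)/(k+1)² · 3/6 → 2.
Thus R = 1/(2) = 1/2.

R = 1/2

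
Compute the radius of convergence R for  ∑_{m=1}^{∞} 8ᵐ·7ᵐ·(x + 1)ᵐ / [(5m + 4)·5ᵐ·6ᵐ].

R = 15/28

Ratio test: |a_{m+1}/a_m| = [(5m + 4)/(5(m+1) + 4)] · 8·7/(5·6) → 28/15 as m → ∞.
Thus R = 1/(28/15) = 15/28.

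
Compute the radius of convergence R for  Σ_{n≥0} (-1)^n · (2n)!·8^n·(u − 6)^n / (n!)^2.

The ratio of consecutive coefficients is (2n+1)·(2n+2)/(n+1)² · 8 → 32.
Convergence for |u − 6| · 32 < 1, i.e. |u − 6| < 1/32. So R = 1/32.

R = 1/32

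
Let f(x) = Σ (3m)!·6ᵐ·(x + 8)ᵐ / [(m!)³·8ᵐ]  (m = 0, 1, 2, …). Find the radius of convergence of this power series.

The ratio of consecutive coefficients is (3m+1)·(3m+2)·(3m+3)/(m+1)³ · 6/8 → 81/4.
Hence the series converges for |x + 8| < 1/(81/4) = 4/81, so the radius of convergence is 4/81.

R = 4/81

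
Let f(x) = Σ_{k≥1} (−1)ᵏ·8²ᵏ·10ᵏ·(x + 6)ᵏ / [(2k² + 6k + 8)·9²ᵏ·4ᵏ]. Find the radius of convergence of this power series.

R = 81/160

The ratio of consecutive coefficients is [(2k² + 6k + 8)/(2(k+1)² + 6(k+1) + 8)] · 64·10/(81·4) → 160/81.
Thus R = 1/(160/81) = 81/160.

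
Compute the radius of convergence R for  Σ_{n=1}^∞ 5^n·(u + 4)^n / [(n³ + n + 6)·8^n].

The ratio of consecutive coefficients is [(n³ + n + 6)/((n+1)³ + (n+1) + 6)] · 5/8 → 5/8.
Convergence for |u + 4| · 5/8 < 1, i.e. |u + 4| < 8/5. So R = 8/5.

R = 8/5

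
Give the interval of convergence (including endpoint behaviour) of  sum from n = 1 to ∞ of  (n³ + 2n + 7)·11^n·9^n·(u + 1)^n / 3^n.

(-34/33, -32/33)

Apply the ratio test: |a_{n+1}| / |a_n| = [((n+1)³ + 2(n+1) + 7)/(n³ + 2n + 7)] · 11·9/3, which tends to 33 as n → ∞.
The series converges when 33 · |u + 1| < 1, giving R = 1/33.
Endpoint u = -32/33: the terms have absolute value of order n³, which does not tend to 0, so the series diverges by the divergence test.
At u = -34/33: the n-th term does not approach 0; divergence by the term test.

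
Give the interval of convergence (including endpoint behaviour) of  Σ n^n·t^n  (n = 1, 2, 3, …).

{0}

Root test: |a_n|^(1/n) = n → ∞.
The root grows without bound, so R = 0 (convergence only at t = 0).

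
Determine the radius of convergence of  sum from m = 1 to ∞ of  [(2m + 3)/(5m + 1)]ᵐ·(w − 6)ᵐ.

Root test: |a_m|^(1/m) = (2m + 3)/(5m + 1) → 2/5.
The series converges when 2/5 · |w − 6| < 1, giving R = 5/2.

R = 5/2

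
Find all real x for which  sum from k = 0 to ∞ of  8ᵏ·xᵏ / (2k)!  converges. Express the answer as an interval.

(−∞, ∞)

Apply the ratio test: |a_{k+1}| / |a_k| = 8 · 1/[(2k+1)·(2k+2)], which tends to 0 as k → ∞.
The ratio tends to 0 regardless of x, hence R = ∞.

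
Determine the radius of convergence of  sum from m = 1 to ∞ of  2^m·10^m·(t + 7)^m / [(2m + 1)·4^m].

By the ratio test, |a_{m+1}/a_m| = [(2m + 1)/(2(m+1) + 1)] · 2·10/4 → 5.
Convergence for |t + 7| · 5 < 1, i.e. |t + 7| < 1/5. So R = 1/5.

R = 1/5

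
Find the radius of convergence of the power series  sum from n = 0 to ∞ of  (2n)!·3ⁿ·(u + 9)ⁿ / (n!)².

R = 1/12

Apply the ratio test: |a_{n+1}| / |a_n| = (2n+1)·(2n+2)/(n+1)² · 3, which tends to 12 as n → ∞.
Thus R = 1/(12) = 1/12.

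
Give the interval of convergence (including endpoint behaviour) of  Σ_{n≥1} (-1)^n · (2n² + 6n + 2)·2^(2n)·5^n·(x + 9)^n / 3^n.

Ratio test: |a_{n+1}/a_n| = [(2(n+1)² + 6(n+1) + 2)/(2n² + 6n + 2)] · 4·5/3 → 20/3 as n → ∞.
Hence the series converges for |x + 9| < 1/(20/3) = 3/20, so the radius of convergence is 3/20.
At x = -177/20: the terms do not tend to 0, so the series diverges.
Endpoint x = -183/20: the terms have absolute value of order n², which does not tend to 0, so the series diverges by the divergence test.

(-183/20, -177/20)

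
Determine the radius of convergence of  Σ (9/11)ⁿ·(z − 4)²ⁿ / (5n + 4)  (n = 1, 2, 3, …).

Apply the ratio test: |a_{n+1}| / |a_n| = [(5n + 4)/(5(n+1) + 4)] · 9/11, which tends to 9/11 as n → ∞.
Since the exponent of (z − 4) increases by 2 each term, convergence requires |z − 4|² < 11/9, hence R = √11/3.

R = √11/3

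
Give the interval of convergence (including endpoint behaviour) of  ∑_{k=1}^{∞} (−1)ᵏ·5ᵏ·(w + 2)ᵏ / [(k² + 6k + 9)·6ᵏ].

[-16/5, -4/5]

Ratio test: |a_{k+1}/a_k| = [(k² + 6k + 9)/((k+1)² + 6(k+1) + 9)] · 5/6 → 5/6 as k → ∞.
Hence the series converges for |w + 2| < 1/(5/6) = 6/5, so the radius of convergence is 6/5.
Check w = -4/5: the terms are on the order of 1/k², so the series converges absolutely by comparison with the p-series (p = 2 > 1).
At w = -16/5: the series is dominated by a constant times Σ 1/k², which converges (p = 2 > 1).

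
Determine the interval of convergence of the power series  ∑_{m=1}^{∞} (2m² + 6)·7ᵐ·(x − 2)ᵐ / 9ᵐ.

(5/7, 23/7)

By the ratio test, |a_{m+1}/a_m| = [(2(m+1)² + 6)/(2m² + 6)] · 7/9 → 7/9.
Convergence for |x − 2| · 7/9 < 1, i.e. |x − 2| < 9/7. So R = 9/7.
When x = 23/7, the terms have absolute value of order m², which does not tend to 0, so the series diverges by the divergence test.
Endpoint x = 5/7: the terms do not tend to 0, so the series diverges.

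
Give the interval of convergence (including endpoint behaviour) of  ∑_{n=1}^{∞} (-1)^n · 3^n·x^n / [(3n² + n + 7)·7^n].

[-7/3, 7/3]

By the ratio test, |a_{n+1}/a_n| = [(3n² + n + 7)/(3(n+1)² + (n+1) + 7)] · 3/7 → 3/7.
Convergence for |x| · 3/7 < 1, i.e. |x| < 7/3. So R = 7/3.
Endpoint x = 7/3: the series is dominated by a constant times Σ 1/n², which converges (p = 2 > 1).
Endpoint x = -7/3: the series is dominated by a constant times Σ 1/n², which converges (p = 2 > 1).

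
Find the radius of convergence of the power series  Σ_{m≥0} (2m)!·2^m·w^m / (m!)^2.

R = 1/8

Ratio test: |a_{m+1}/a_m| = (2m+1)·(2m+2)/(m+1)² · 2 → 8 as m → ∞.
Thus R = 1/(8) = 1/8.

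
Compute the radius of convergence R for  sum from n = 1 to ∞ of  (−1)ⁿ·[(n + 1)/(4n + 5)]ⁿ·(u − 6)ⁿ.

Applying the root test, |a_n|^(1/n) = (n + 1)/(4n + 5) → 1/4.
Thus R = 1/(1/4) = 4.

R = 4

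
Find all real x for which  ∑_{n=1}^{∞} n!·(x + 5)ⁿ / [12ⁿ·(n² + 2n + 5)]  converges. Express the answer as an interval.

Apply the ratio test: |a_{n+1}| / |a_n| = (n+1) · 1/12 · (n² + 2n + 5)/((n+1)² + 2(n+1) + 5), which tends to ∞ as n → ∞.
The terms grow without bound for any (x + 5) ≠ 0, so R = 0 (convergence only at x = -5).

{-5}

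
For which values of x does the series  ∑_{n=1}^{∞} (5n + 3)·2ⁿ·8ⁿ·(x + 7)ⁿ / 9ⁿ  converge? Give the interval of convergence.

(-121/16, -103/16)

The ratio of consecutive coefficients is [(5(n+1) + 3)/(5n + 3)] · 2·8/9 → 16/9.
Convergence for |x + 7| · 16/9 < 1, i.e. |x + 7| < 9/16. So R = 9/16.
Check x = -103/16: the terms have absolute value of order n, which does not tend to 0, so the series diverges by the divergence test.
When x = -121/16, the terms have absolute value of order n, which does not tend to 0, so the series diverges by the divergence test.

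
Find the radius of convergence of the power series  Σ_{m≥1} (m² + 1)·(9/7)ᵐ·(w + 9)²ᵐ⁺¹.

Ratio test: |a_{m+1}/a_m| = [((m+1)² + 1)/(m² + 1)] · 9/7 → 9/7 as m → ∞.
Successive powers of (w + 9) differ by 2, so the series converges when |w + 9|² · 9/7 < 1, i.e. |w + 9| < √(7/9). So R = √7/3.

R = √7/3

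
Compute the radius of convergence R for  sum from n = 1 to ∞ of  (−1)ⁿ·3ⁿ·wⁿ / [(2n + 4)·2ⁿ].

R = 2/3

Ratio test: |a_{n+1}/a_n| = [(2n + 4)/(2(n+1) + 4)] · 3/2 → 3/2 as n → ∞.
Convergence for |w| · 3/2 < 1, i.e. |w| < 2/3. So R = 2/3.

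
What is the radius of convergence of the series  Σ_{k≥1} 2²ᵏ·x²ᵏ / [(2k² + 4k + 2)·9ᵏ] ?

Ratio test: |a_{k+1}/a_k| = [(2k² + 4k + 2)/(2(k+1)² + 4(k+1) + 2)] · 4/9 → 4/9 as k → ∞.
Successive powers of x differ by 2, so the series converges when |x|² · 4/9 < 1, i.e. |x| < √(9/4) = 3/2. So R = 3/2.

R = 3/2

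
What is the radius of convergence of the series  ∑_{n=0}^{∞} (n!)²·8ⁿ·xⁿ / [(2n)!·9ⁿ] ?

By the ratio test, |a_{n+1}/a_n| = (n+1)²/[(2n+1)·(2n+2)] · 8/9 → 2/9.
Convergence for |x| · 2/9 < 1, i.e. |x| < 9/2. So R = 9/2.

R = 9/2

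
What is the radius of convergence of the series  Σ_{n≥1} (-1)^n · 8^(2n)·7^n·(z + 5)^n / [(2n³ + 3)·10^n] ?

R = 5/224

The ratio of consecutive coefficients is [(2n³ + 3)/(2(n+1)³ + 3)] · 64·7/10 → 224/5.
Convergence for |z + 5| · 224/5 < 1, i.e. |z + 5| < 5/224. So R = 5/224.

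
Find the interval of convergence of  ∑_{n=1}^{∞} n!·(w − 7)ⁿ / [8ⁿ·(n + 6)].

The ratio of consecutive coefficients is (n+1) · 1/8 · (n + 6)/((n+1) + 6) → ∞.
The ratio grows without bound, so the series diverges whenever (w − 7) ≠ 0; it converges only at w = 7. R = 0.

{7}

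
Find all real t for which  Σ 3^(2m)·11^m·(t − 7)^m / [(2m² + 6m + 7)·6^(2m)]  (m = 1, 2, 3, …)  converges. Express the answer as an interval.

Apply the ratio test: |a_{m+1}| / |a_m| = [(2m² + 6m + 7)/(2(m+1)² + 6(m+1) + 7)] · 9·11/36, which tends to 11/4 as m → ∞.
Hence the series converges for |t − 7| < 1/(11/4) = 4/11, so the radius of convergence is 4/11.
Check t = 81/11: the series is dominated by a constant times Σ 1/m², which converges (p = 2 > 1).
Check t = 73/11: the terms are on the order of 1/m², so the series converges absolutely by comparison with the p-series (p = 2 > 1).

[73/11, 81/11]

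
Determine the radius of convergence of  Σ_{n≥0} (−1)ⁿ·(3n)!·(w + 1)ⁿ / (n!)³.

R = 1/27

Apply the ratio test: |a_{n+1}| / |a_n| = (3n+1)·(3n+2)·(3n+3)/(n+1)³, which tends to 27 as n → ∞.
Convergence for |w + 1| · 27 < 1, i.e. |w + 1| < 1/27. So R = 1/27.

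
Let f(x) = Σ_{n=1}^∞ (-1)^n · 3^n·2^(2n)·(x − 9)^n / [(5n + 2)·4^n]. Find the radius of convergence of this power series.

R = 1/3

Ratio test: |a_{n+1}/a_n| = [(5n + 2)/(5(n+1) + 2)] · 3·4/4 → 3 as n → ∞.
Thus R = 1/(3) = 1/3.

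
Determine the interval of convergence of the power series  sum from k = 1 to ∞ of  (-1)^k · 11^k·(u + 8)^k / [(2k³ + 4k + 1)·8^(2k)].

[-152/11, -24/11]

The ratio of consecutive coefficients is [(2k³ + 4k + 1)/(2(k+1)³ + 4(k+1) + 1)] · 11/64 → 11/64.
The series converges when 11/64 · |u + 8| < 1, giving R = 64/11.
Endpoint u = -24/11: absolute convergence follows by limit comparison with Σ 1/k³.
Endpoint u = -152/11: absolute convergence follows by limit comparison with Σ 1/k³.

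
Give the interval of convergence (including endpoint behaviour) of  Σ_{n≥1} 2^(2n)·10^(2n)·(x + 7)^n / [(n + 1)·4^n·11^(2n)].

Ratio test: |a_{n+1}/a_n| = [(n + 1)/((n+1) + 1)] · 4·100/(4·121) → 100/121 as n → ∞.
Hence the series converges for |x + 7| < 1/(100/121) = 121/100, so the radius of convergence is 121/100.
At x = -579/100: comparison with the harmonic series Σ 1/n shows the series diverges.
At x = -821/100: the terms alternate in sign and decrease monotonically to 0 in absolute value (size ~ c/n), so the alternating series test gives convergence.

[-821/100, -579/100)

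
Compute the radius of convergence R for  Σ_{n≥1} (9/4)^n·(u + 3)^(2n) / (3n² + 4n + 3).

The ratio of consecutive coefficients is [(3n² + 4n + 3)/(3(n+1)² + 4(n+1) + 3)] · 9/4 → 9/4.
Since the exponent of (u + 3) increases by 2 each term, convergence requires |u + 3|² < 4/9, hence R = 2/3.

R = 2/3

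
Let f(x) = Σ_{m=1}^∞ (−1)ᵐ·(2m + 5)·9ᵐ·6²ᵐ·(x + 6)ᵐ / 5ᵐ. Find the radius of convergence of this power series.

Apply the ratio test: |a_{m+1}| / |a_m| = [(2(m+1) + 5)/(2m + 5)] · 9·36/5, which tends to 324/5 as m → ∞.
Thus R = 1/(324/5) = 5/324.

R = 5/324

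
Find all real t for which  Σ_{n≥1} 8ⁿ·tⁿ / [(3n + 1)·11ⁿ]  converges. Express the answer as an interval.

By the ratio test, |a_{n+1}/a_n| = [(3n + 1)/(3(n+1) + 1)] · 8/11 → 8/11.
Convergence for |t| · 8/11 < 1, i.e. |t| < 11/8. So R = 11/8.
Check t = 11/8: comparison with the harmonic series Σ 1/n shows the series diverges.
Endpoint t = -11/8: the terms alternate in sign and decrease monotonically to 0 in absolute value (size ~ c/n), so the alternating series test gives convergence.

[-11/8, 11/8)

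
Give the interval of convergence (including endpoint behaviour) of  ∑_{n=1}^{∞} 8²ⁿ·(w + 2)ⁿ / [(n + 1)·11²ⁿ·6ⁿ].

[-427/32, 299/32)

Apply the ratio test: |a_{n+1}| / |a_n| = [(n + 1)/((n+1) + 1)] · 64/(121·6), which tends to 32/363 as n → ∞.
Hence the series converges for |w + 2| < 1/(32/363) = 363/32, so the radius of convergence is 363/32.
Check w = 299/32: the terms are asymptotic to a nonzero constant times 1/n, so the series diverges by limit comparison with Σ 1/n.
At w = -427/32: an alternating series whose terms decrease to 0 in absolute value, so it converges by the Leibniz criterion.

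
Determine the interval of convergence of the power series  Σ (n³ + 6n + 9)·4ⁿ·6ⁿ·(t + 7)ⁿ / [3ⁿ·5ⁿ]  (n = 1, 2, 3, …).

By the ratio test, |a_{n+1}/a_n| = [((n+1)³ + 6(n+1) + 9)/(n³ + 6n + 9)] · 4·6/(3·5) → 8/5.
The series converges when 8/5 · |t + 7| < 1, giving R = 5/8.
Endpoint t = -51/8: the terms have absolute value of order n³, which does not tend to 0, so the series diverges by the divergence test.
Endpoint t = -61/8: the n-th term does not approach 0; divergence by the term test.

(-61/8, -51/8)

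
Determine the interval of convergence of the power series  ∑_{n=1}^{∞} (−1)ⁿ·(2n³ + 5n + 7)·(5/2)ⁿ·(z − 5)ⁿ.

The ratio of consecutive coefficients is [(2(n+1)³ + 5(n+1) + 7)/(2n³ + 5n + 7)] · 5/2 → 5/2.
Thus R = 1/(5/2) = 2/5.
Endpoint z = 27/5: the n-th term does not approach 0; divergence by the term test.
Endpoint z = 23/5: the n-th term does not approach 0; divergence by the term test.

(23/5, 27/5)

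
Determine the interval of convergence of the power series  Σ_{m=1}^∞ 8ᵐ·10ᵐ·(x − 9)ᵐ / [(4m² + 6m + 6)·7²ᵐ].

Ratio test: |a_{m+1}/a_m| = [(4m² + 6m + 6)/(4(m+1)² + 6(m+1) + 6)] · 8·10/49 → 80/49 as m → ∞.
Convergence for |x − 9| · 80/49 < 1, i.e. |x − 9| < 49/80. So R = 49/80.
Check x = 769/80: the terms are on the order of 1/m², so the series converges absolutely by comparison with the p-series (p = 2 > 1).
Check x = 671/80: the series is dominated by a constant times Σ 1/m², which converges (p = 2 > 1).

[671/80, 769/80]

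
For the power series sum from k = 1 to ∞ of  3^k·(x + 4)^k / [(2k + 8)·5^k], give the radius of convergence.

The ratio of consecutive coefficients is [(2k + 8)/(2(k+1) + 8)] · 3/5 → 3/5.
Hence the series converges for |x + 4| < 1/(3/5) = 5/3, so the radius of convergence is 5/3.

R = 5/3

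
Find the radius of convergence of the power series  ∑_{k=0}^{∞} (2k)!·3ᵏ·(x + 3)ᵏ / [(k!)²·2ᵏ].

R = 1/6

Apply the ratio test: |a_{k+1}| / |a_k| = (2k+1)·(2k+2)/(k+1)² · 3/2, which tends to 6 as k → ∞.
The series converges when 6 · |x + 3| < 1, giving R = 1/6.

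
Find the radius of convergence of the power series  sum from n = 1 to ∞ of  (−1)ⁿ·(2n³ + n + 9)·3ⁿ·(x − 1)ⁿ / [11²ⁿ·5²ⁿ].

By the ratio test, |a_{n+1}/a_n| = [(2(n+1)³ + (n+1) + 9)/(2n³ + n + 9)] · 3/(121·25) → 3/3025.
The series converges when 3/3025 · |x − 1| < 1, giving R = 3025/3.

R = 3025/3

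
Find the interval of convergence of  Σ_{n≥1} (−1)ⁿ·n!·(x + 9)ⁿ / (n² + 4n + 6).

Apply the ratio test: |a_{n+1}| / |a_n| = (n+1) · (n² + 4n + 6)/((n+1)² + 4(n+1) + 6), which tends to ∞ as n → ∞.
Since the ratio → ∞, the series diverges for every x ≠ -9, and R = 0.

{-9}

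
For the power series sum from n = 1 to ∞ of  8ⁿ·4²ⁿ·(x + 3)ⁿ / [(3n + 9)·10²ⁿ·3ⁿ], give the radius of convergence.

R = 75/32

Ratio test: |a_{n+1}/a_n| = [(3n + 9)/(3(n+1) + 9)] · 8·16/(100·3) → 32/75 as n → ∞.
Thus R = 1/(32/75) = 75/32.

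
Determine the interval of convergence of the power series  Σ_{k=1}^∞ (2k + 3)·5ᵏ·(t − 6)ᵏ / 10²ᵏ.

(-14, 26)

Ratio test: |a_{k+1}/a_k| = [(2(k+1) + 3)/(2k + 3)] · 5/100 → 1/20 as k → ∞.
Thus R = 1/(1/20) = 20.
When t = 26, the k-th term does not approach 0; divergence by the term test.
When t = -14, the terms do not tend to 0, so the series diverges.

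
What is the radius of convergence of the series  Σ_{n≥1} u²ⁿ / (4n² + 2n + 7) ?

R = 1

Apply the ratio test: |a_{n+1}| / |a_n| = (4n² + 2n + 7)/(4(n+1)² + 2(n+1) + 7), which tends to 1 as n → ∞.
Successive powers of u differ by 2, so the series converges when |u|² · 1 < 1, i.e. |u| < √(1) = 1. So R = 1.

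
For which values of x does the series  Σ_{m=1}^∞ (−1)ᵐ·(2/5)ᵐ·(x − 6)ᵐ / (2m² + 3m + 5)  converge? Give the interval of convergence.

Ratio test: |a_{m+1}/a_m| = [(2m² + 3m + 5)/(2(m+1)² + 3(m+1) + 5)] · 2/5 → 2/5 as m → ∞.
Thus R = 1/(2/5) = 5/2.
Check x = 17/2: absolute convergence follows by limit comparison with Σ 1/m².
At x = 7/2: the series is dominated by a constant times Σ 1/m², which converges (p = 2 > 1).

[7/2, 17/2]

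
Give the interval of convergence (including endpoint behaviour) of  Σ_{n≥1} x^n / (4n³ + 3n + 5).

Apply the ratio test: |a_{n+1}| / |a_n| = (4n³ + 3n + 5)/(4(n+1)³ + 3(n+1) + 5), which tends to 1 as n → ∞.
Convergence for |x| < 1, so R = 1.
Check x = 1: the series is dominated by a constant times Σ 1/n³, which converges (p = 3 > 1).
Check x = -1: the terms are on the order of 1/n³, so the series converges absolutely by comparison with the p-series (p = 3 > 1).

[-1, 1]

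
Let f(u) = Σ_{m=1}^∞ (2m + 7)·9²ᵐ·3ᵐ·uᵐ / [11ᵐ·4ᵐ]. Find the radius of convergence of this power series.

Apply the ratio test: |a_{m+1}| / |a_m| = [(2(m+1) + 7)/(2m + 7)] · 81·3/(11·4), which tends to 243/44 as m → ∞.
The series converges when 243/44 · |u| < 1, giving R = 44/243.

R = 44/243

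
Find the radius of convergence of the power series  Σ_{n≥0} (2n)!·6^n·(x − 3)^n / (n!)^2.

Ratio test: |a_{n+1}/a_n| = (2n+1)·(2n+2)/(n+1)² · 6 → 24 as n → ∞.
The series converges when 24 · |x − 3| < 1, giving R = 1/24.

R = 1/24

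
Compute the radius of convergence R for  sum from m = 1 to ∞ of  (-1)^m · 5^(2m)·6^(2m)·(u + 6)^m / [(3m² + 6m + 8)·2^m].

R = 1/450

Apply the ratio test: |a_{m+1}| / |a_m| = [(3m² + 6m + 8)/(3(m+1)² + 6(m+1) + 8)] · 25·36/2, which tends to 450 as m → ∞.
Thus R = 1/(450) = 1/450.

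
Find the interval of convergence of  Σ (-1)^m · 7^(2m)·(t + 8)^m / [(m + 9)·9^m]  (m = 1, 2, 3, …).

The ratio of consecutive coefficients is [(m + 9)/((m+1) + 9)] · 49/9 → 49/9.
The series converges when 49/9 · |t + 8| < 1, giving R = 9/49.
Endpoint t = -383/49: the terms alternate in sign and decrease monotonically to 0 in absolute value (size ~ c/m), so the alternating series test gives convergence.
Check t = -401/49: the terms behave like c/m; limit comparison with the harmonic series gives divergence.

(-401/49, -383/49]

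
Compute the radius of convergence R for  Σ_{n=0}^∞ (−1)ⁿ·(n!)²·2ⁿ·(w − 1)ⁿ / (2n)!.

R = 2

By the ratio test, |a_{n+1}/a_n| = (n+1)²/[(2n+1)·(2n+2)] · 2 → 1/2.
The series converges when 1/2 · |w − 1| < 1, giving R = 2.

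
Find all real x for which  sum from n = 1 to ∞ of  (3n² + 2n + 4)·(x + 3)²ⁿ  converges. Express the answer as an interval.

The ratio of consecutive coefficients is (3(n+1)² + 2(n+1) + 4)/(3n² + 2n + 4) → 1.
Successive powers of (x + 3) differ by 2, so the series converges when |x + 3|² · 1 < 1, i.e. |x + 3| < √(1) = 1. So R = 1.
Endpoint x = -2: the terms do not tend to 0, so the series diverges.
When x = -4, the terms have absolute value of order n², which does not tend to 0, so the series diverges by the divergence test.

(-4, -2)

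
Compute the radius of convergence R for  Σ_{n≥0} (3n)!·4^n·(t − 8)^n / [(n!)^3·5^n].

Apply the ratio test: |a_{n+1}| / |a_n| = (3n+1)·(3n+2)·(3n+3)/(n+1)³ · 4/5, which tends to 108/5 as n → ∞.
Convergence for |t − 8| · 108/5 < 1, i.e. |t − 8| < 5/108. So R = 5/108.

R = 5/108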